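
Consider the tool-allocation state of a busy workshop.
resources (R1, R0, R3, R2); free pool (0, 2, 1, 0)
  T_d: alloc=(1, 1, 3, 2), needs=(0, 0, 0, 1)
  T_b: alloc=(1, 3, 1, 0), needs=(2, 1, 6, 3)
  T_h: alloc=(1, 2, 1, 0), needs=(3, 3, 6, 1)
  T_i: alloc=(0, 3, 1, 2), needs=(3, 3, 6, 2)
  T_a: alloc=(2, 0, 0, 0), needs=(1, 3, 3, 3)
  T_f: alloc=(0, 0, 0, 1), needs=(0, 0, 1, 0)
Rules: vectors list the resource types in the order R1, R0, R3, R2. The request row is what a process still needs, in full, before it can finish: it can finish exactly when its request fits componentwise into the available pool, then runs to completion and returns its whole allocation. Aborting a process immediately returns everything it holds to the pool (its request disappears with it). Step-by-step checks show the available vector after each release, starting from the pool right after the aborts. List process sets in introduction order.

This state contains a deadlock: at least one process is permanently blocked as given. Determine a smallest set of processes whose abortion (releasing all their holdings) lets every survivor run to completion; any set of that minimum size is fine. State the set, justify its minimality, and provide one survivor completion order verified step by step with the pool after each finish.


Abort T_b and T_i.
Key observation: the returned (1, 6, 2, 2) from T_b and T_i is what brings T_h — unrunnable before, under any order — into play at step 4.
No one abort is enough; case by case: T_d alone leaves T_b blocked (short on R3); T_b alone leaves T_h blocked (short on R3); T_h alone leaves T_b blocked (short on R3); T_i alone leaves T_b blocked (short on R3); T_a alone leaves T_b blocked (short on R3); T_f alone leaves T_b blocked (short on R3).
The survivors complete as T_d, T_f, T_a, T_h. Step-by-step check (starting from the post-abort pool):
  pool = (1, 8, 3, 2)
  T_d needs (0, 0, 0, 1) <= (1, 8, 3, 2) -> finishes; pool += (1, 1, 3, 2) = (2, 9, 6, 4)
  T_f needs (0, 0, 1, 0) <= (2, 9, 6, 4) -> finishes; pool += (0, 0, 0, 1) = (2, 9, 6, 5)
  T_a needs (1, 3, 3, 3) <= (2, 9, 6, 5) -> finishes; pool += (2, 0, 0, 0) = (4, 9, 6, 5)
  T_h needs (3, 3, 6, 1) <= (4, 9, 6, 5) -> finishes; pool += (1, 2, 1, 0) = (5, 11, 7, 5)


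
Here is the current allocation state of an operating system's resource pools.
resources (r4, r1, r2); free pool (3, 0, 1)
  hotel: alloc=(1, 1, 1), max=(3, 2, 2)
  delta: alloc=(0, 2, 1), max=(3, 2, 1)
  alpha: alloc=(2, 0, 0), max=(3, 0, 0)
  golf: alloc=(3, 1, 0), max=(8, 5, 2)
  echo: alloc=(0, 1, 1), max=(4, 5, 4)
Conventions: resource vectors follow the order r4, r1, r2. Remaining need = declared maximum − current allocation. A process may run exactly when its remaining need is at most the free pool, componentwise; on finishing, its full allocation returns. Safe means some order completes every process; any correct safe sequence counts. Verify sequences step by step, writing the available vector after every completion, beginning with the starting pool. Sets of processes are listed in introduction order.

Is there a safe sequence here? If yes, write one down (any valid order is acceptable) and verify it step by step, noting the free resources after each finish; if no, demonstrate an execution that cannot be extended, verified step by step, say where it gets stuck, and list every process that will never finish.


UNSAFE — no complete ordering exists.
Key observation: once delta, alpha, hotel finish, the pool peaks at (6, 3, 3) — and every remaining process still needs more r1 than that.
Going as far as possible: delta, alpha, hotel; after that, nothing fits. Walking it through:
  pool = (3, 0, 1)
  delta: need (3, 0, 0) fits (3, 0, 1); releases (0, 2, 1), pool now (3, 2, 2)
  alpha: need (1, 0, 0) fits (3, 2, 2); releases (2, 0, 0), pool now (5, 2, 2)
  hotel: need (2, 1, 1) fits (5, 2, 2); releases (1, 1, 1), pool now (6, 3, 3)
  golf cannot run: need (5, 4, 2) vs free (6, 3, 3) (insufficient r1)
  echo cannot run: need (4, 4, 3) vs free (6, 3, 3) (insufficient r1)
Permanently blocked: golf and echo.


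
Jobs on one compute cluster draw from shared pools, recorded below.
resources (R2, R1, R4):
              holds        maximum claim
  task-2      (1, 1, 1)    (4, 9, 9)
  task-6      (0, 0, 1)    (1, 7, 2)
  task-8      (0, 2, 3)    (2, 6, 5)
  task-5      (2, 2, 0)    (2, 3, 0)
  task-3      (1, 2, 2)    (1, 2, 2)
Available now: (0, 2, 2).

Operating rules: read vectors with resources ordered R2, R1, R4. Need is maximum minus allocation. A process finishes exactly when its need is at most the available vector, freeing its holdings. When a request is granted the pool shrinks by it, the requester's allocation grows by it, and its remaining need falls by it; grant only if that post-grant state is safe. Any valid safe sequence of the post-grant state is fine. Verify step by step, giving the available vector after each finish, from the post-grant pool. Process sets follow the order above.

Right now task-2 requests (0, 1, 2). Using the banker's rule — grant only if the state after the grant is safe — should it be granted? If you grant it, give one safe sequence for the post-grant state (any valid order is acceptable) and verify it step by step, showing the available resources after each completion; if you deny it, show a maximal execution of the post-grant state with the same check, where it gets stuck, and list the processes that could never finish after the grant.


GRANT. The post-grant state is safe; one safe sequence: task-5, task-3, task-8, task-6, task-2.
Key observation: the transfer keeps a workable pool ((0, 1, 0)); task-5 starts the safe sequence.
Step-by-step check of the post-grant state:
  pool = (0, 1, 0)
  run task-5 (needs (0, 1, 0), free (0, 1, 0)); after release of (2, 2, 0) the pool is (2, 3, 0)
  run task-3 (needs (0, 0, 0), free (2, 3, 0)); after release of (1, 2, 2) the pool is (3, 5, 2)
  run task-8 (needs (2, 4, 2), free (3, 5, 2)); after release of (0, 2, 3) the pool is (3, 7, 5)
  run task-6 (needs (1, 7, 1), free (3, 7, 5)); after release of (0, 0, 1) the pool is (3, 7, 6)
  run task-2 (needs (3, 7, 6), free (3, 7, 6)); after release of (1, 2, 3) the pool is (4, 9, 9)


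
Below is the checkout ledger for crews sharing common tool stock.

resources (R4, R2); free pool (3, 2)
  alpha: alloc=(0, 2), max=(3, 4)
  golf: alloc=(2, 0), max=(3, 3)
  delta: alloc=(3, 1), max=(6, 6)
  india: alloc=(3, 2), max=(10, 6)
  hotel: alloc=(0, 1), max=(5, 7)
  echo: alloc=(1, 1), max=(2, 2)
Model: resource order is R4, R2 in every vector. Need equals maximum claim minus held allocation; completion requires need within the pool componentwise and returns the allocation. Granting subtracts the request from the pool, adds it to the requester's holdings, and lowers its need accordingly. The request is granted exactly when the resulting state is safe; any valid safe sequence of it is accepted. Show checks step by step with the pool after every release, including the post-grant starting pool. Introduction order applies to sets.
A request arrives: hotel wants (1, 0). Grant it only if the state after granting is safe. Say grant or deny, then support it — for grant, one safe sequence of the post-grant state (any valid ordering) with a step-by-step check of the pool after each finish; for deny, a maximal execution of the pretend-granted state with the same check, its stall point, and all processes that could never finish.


GRANT. The post-grant state is safe; one safe sequence: echo, alpha, golf, delta, hotel, india.
Key observation: after the grant the pool drops to (2, 2), which still lets echo finish first and unwind the rest.
Step-by-step check of the post-grant state:
  pool = (2, 2)
  echo: need (1, 1) fits (2, 2); releases (1, 1), pool now (3, 3)
  alpha: need (3, 2) fits (3, 3); releases (0, 2), pool now (3, 5)
  golf: need (1, 3) fits (3, 5); releases (2, 0), pool now (5, 5)
  delta: need (3, 5) fits (5, 5); releases (3, 1), pool now (8, 6)
  hotel: need (4, 6) fits (8, 6); releases (1, 1), pool now (9, 7)
  india: need (7, 4) fits (9, 7); releases (3, 2), pool now (12, 9)


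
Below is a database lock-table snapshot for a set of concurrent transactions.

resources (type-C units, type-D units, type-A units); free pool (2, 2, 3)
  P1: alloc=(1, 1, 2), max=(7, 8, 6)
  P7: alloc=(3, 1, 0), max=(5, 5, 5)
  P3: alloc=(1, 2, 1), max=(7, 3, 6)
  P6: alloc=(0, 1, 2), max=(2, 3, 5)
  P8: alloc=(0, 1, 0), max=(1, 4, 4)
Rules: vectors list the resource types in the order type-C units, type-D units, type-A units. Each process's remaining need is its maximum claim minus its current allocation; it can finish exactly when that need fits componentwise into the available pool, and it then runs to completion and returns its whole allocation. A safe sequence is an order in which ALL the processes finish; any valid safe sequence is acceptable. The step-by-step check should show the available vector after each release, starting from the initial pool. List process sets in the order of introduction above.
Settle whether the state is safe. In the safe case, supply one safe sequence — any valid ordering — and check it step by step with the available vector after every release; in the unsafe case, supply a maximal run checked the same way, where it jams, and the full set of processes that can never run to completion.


The state is UNSAFE.
Key observation: the pool after P6, P8, P7 is (5, 5, 5); every surviving request exceeds it in type-C units, so progress ends there.
The run P6, P8, P7 cannot be extended any further. Step-by-step check:
  pool = (2, 2, 3)
  P6 needs (2, 2, 3) <= (2, 2, 3) -> finishes; pool += (0, 1, 2) = (2, 3, 5)
  P8 needs (1, 3, 4) <= (2, 3, 5) -> finishes; pool += (0, 1, 0) = (2, 4, 5)
  P7 needs (2, 4, 5) <= (2, 4, 5) -> finishes; pool += (3, 1, 0) = (5, 5, 5)
  blocked: P1 wants (6, 7, 4), pool (5, 5, 5) — not enough type-C units and type-D units
  blocked: P3 wants (6, 1, 5), pool (5, 5, 5) — not enough type-C units
Permanently blocked: P1 and P3.


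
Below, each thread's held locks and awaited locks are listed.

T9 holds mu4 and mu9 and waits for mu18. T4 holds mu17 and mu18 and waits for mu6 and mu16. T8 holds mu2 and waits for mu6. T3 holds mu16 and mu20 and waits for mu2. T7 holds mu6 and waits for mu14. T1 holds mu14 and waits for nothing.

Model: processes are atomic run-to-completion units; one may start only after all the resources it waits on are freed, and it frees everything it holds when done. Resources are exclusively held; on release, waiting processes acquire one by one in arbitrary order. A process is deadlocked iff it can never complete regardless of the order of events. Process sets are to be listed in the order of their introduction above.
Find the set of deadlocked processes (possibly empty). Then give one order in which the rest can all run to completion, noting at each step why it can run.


No process is deadlocked.
Key observation: no waiting chain loops back on itself — every chain ends at a process that waits on nothing, so everyone eventually runs.
A valid finishing order for the others: T1, T7, T8, T3, T4, T9.
Verifying each step:
  T1 waits on nothing -> runs at once and releases mu14
  run T7 (all its waits — mu14 — are resolved); releases mu6
  run T8 (all its waits — mu6 — are resolved); releases mu2
  run T3 (all its waits — mu2 — are resolved); releases mu16 and mu20
  run T4 (all its waits — mu6 and mu16 — are resolved); releases mu17 and mu18
  run T9 (all its waits — mu18 — are resolved); releases mu4 and mu9


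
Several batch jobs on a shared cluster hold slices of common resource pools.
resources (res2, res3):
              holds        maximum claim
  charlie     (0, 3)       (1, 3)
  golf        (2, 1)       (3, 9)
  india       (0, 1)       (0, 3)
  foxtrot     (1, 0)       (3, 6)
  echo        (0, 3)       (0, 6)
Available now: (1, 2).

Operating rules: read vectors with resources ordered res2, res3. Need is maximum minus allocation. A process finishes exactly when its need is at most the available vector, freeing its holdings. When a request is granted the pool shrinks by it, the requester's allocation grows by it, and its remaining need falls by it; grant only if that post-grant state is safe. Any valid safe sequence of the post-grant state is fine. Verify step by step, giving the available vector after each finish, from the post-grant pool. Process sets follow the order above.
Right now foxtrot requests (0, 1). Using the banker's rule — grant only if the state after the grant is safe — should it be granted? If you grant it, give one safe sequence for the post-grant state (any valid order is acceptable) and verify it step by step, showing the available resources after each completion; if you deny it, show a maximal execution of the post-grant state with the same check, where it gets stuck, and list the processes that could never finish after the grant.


GRANT — the state after the grant stays safe, e.g. via charlie, india, echo, golf, foxtrot.
Key observation: with (1, 1) left after the transfer, charlie can run at once — the state stays safe.
Verifying the post-grant state step by step:
  pool = (1, 1)
  charlie needs (1, 0) <= (1, 1) -> finishes; pool += (0, 3) = (1, 4)
  india needs (0, 2) <= (1, 4) -> finishes; pool += (0, 1) = (1, 5)
  echo needs (0, 3) <= (1, 5) -> finishes; pool += (0, 3) = (1, 8)
  golf needs (1, 8) <= (1, 8) -> finishes; pool += (2, 1) = (3, 9)
  foxtrot needs (2, 5) <= (3, 9) -> finishes; pool += (1, 1) = (4, 10)


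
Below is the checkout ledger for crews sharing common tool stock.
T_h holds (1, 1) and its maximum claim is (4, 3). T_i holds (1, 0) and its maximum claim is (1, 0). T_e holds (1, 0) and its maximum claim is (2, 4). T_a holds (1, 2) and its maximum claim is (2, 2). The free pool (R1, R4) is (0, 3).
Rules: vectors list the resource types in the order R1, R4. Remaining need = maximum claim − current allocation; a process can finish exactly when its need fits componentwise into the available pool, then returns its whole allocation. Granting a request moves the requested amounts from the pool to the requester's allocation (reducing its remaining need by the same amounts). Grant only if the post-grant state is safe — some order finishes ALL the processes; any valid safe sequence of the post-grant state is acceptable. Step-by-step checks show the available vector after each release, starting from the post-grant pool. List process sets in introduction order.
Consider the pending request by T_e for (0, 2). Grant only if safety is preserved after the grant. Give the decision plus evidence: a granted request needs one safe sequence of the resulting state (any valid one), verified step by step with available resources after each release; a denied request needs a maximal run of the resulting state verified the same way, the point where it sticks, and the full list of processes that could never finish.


GRANT. The post-grant state is safe; one safe sequence: T_i, T_a, T_e, T_h.
Key observation: with (0, 1) left after the transfer, T_i can run at once — the state stays safe.
Check on the post-grant state, step by step:
  pool = (0, 1)
  T_i needs (0, 0) <= (0, 1) -> finishes; pool += (1, 0) = (1, 1)
  T_a needs (1, 0) <= (1, 1) -> finishes; pool += (1, 2) = (2, 3)
  T_e needs (1, 2) <= (2, 3) -> finishes; pool += (1, 2) = (3, 5)
  T_h needs (3, 2) <= (3, 5) -> finishes; pool += (1, 1) = (4, 6)


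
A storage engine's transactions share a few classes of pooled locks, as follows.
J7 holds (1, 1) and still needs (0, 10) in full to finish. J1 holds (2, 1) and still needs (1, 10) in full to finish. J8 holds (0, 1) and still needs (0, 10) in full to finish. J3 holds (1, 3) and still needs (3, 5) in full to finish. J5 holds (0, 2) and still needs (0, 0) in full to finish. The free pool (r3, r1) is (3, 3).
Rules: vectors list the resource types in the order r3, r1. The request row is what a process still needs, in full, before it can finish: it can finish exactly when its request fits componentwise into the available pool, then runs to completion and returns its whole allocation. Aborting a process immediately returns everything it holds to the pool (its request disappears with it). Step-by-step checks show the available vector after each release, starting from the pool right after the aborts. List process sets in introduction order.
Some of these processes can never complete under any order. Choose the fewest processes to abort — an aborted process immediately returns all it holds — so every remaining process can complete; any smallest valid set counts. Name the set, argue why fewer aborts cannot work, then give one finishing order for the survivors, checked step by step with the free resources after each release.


The answer: abort J7 and J1.
Key observation: no ordering could ever have run J8 before the abort of J7 and J1; with (3, 2) back in the pool it fits at step 3.
Why nothing smaller works — every single abort fails: J7 alone leaves J1 blocked (short on r1); J1 alone leaves J7 blocked (short on r1); J8 alone leaves J7 blocked (short on r1); J3 alone leaves J7 blocked (short on r1); J5 alone leaves J7 blocked (short on r1).
Survivors finish in the order: J5, J3, J8. Verifying each step (pool after the aborts first):
  pool = (6, 5)
  J5: need (0, 0) fits (6, 5); releases (0, 2), pool now (6, 7)
  J3: need (3, 5) fits (6, 7); releases (1, 3), pool now (7, 10)
  J8: need (0, 10) fits (7, 10); releases (0, 1), pool now (7, 11)


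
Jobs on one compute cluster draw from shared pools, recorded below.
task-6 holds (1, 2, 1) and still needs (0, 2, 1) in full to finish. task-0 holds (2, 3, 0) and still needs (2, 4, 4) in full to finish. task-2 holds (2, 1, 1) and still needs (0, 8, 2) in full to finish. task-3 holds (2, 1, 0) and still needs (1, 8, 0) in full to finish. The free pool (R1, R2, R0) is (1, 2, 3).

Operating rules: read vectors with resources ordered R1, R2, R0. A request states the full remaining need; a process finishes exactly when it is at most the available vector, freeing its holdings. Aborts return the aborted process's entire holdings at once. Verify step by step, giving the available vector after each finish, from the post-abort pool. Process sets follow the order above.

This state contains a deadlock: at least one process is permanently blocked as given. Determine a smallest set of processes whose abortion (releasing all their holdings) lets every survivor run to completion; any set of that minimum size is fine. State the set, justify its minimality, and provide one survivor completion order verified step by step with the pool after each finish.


Abort task-2.
Key observation: before aborting task-2, task-3 was permanently blocked — no order could ever run it; afterwards it completes at step 3.
No smaller set exists: with zero aborts the deadlock remains.
The survivors complete as task-6, task-0, task-3. Check, step by step (starting from the post-abort pool):
  pool = (3, 3, 4)
  task-6 needs (0, 2, 1) <= (3, 3, 4) -> finishes; pool += (1, 2, 1) = (4, 5, 5)
  task-0 needs (2, 4, 4) <= (4, 5, 5) -> finishes; pool += (2, 3, 0) = (6, 8, 5)
  task-3 needs (1, 8, 0) <= (6, 8, 5) -> finishes; pool += (2, 1, 0) = (8, 9, 5)


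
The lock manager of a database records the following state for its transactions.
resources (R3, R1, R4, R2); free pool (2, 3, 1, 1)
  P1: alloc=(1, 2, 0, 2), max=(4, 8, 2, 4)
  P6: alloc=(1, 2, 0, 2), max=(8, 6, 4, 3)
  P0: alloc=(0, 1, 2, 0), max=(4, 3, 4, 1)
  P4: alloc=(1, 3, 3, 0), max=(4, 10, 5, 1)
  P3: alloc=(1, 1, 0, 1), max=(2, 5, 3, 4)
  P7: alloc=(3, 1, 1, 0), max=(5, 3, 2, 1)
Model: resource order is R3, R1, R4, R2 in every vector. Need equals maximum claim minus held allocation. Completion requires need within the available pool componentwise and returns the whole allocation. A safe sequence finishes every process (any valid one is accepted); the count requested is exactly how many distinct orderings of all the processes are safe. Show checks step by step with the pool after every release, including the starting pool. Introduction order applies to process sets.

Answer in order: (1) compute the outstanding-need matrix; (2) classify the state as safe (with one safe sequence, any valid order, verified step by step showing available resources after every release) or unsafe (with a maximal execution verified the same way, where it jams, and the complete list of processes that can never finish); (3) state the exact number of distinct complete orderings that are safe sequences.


(1) Outstanding need per process (order R3, R1, R4, R2):
  P1: (3, 6, 2, 2)
  P6: (7, 4, 4, 1)
  P0: (4, 2, 2, 1)
  P4: (3, 7, 2, 1)
  P3: (1, 4, 3, 3)
  P7: (2, 2, 1, 1)
(2) UNSAFE.
Key observation: after P7, P0 the pool peaks at (5, 5, 4, 1), and each blocked process is short somewhere: P1 on R1, R2; P6 on R3; P4 on R1; P3 on R2.
Going as far as possible: P7, P0; after that, nothing fits. Check, step by step:
  pool = (2, 3, 1, 1)
  run P7 (needs (2, 2, 1, 1), free (2, 3, 1, 1)); after release of (3, 1, 1, 0) the pool is (5, 4, 2, 1)
  run P0 (needs (4, 2, 2, 1), free (5, 4, 2, 1)); after release of (0, 1, 2, 0) the pool is (5, 5, 4, 1)
  P1 cannot run: need (3, 6, 2, 2) vs free (5, 5, 4, 1) (insufficient R1 and R2)
  P6 cannot run: need (7, 4, 4, 1) vs free (5, 5, 4, 1) (insufficient R3)
  P4 cannot run: need (3, 7, 2, 1) vs free (5, 5, 4, 1) (insufficient R1)
  P3 cannot run: need (1, 4, 3, 3) vs free (5, 5, 4, 1) (insufficient R2)
Processes that can never finish: P1, P6, P4 and P3.
(3) Precisely 0 of the possible complete orderings are safe sequences.


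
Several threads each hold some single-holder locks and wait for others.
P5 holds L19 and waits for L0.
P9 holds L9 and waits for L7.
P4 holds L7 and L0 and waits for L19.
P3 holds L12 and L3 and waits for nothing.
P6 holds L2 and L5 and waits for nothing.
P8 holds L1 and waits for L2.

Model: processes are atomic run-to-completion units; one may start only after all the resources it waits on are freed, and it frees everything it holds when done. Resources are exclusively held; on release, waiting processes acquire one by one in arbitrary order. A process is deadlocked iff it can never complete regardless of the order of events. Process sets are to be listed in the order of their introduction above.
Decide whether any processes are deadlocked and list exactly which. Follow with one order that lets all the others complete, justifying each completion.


The deadlocked set is P5, P9 and P4.
Key observation: along P5 -> P4 -> P5, each member waits on what the next one holds — a deadlock; P9 waits into the deadlock from upstream.
One completion order for the rest: P6, P8, P3.
Step-by-step check:
  run P6 (it waits on nothing); releases L2 and L5
  run P8 (all its waits — L2 — are resolved); releases L1
  run P3 (it waits on nothing); releases L12 and L3


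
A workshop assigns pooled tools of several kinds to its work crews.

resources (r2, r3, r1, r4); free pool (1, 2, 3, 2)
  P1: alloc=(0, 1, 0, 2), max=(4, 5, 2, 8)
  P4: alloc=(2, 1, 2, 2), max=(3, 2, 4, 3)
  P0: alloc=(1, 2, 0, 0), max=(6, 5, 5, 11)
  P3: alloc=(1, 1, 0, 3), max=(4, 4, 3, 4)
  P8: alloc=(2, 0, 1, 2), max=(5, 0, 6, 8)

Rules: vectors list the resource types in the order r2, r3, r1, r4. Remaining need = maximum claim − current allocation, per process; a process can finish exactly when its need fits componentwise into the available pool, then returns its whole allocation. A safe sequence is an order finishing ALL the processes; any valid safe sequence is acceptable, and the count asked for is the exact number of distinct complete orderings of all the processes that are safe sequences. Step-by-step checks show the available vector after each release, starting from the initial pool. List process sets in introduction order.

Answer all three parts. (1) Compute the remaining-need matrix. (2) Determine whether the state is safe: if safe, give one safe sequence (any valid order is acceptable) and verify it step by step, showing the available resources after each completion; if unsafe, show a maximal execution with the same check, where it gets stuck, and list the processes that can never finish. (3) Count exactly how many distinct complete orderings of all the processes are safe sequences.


(1) Outstanding need per process (order r2, r3, r1, r4):
  P1: (4, 4, 2, 6)
  P4: (1, 1, 2, 1)
  P0: (5, 3, 5, 11)
  P3: (3, 3, 3, 1)
  P8: (3, 0, 5, 6)
(2) SAFE, for example via the order P4, P3, P8, P1, P0.
Key observation: at P4 the run first touches a limit — (1, 1, 2, 1) against (1, 2, 3, 2), exact on a resource it actually requests.
Step-by-step check:
  pool = (1, 2, 3, 2)
  P4 needs (1, 1, 2, 1) <= (1, 2, 3, 2) -> finishes; pool += (2, 1, 2, 2) = (3, 3, 5, 4)
  P3 needs (3, 3, 3, 1) <= (3, 3, 5, 4) -> finishes; pool += (1, 1, 0, 3) = (4, 4, 5, 7)
  P8 needs (3, 0, 5, 6) <= (4, 4, 5, 7) -> finishes; pool += (2, 0, 1, 2) = (6, 4, 6, 9)
  P1 needs (4, 4, 2, 6) <= (6, 4, 6, 9) -> finishes; pool += (0, 1, 0, 2) = (6, 5, 6, 11)
  P0 needs (5, 3, 5, 11) <= (6, 5, 6, 11) -> finishes; pool += (1, 2, 0, 0) = (7, 7, 6, 11)
(3) The exact count: 2 of the possible complete orderings are safe sequences.


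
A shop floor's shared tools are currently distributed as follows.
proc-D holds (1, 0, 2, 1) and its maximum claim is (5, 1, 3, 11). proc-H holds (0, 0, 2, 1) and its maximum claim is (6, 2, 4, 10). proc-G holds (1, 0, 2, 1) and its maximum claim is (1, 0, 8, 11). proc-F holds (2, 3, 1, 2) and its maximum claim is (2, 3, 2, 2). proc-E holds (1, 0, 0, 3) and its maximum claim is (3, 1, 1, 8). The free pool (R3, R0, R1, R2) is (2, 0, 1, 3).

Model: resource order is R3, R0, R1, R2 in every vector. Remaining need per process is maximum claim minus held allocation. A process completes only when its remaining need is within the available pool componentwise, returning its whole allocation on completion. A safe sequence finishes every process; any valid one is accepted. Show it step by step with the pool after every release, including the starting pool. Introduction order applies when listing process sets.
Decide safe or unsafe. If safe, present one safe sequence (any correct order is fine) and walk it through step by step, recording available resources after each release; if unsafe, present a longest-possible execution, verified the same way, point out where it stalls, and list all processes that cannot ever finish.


The state is UNSAFE.
Key observation: no order helps: past proc-F, proc-E, the free pool tops out at (5, 3, 2, 8), below what each blocked process needs in R2.
A maximal execution: proc-F, proc-E — then nothing else fits. Check, step by step:
  pool = (2, 0, 1, 3)
  proc-F needs (0, 0, 1, 0) <= (2, 0, 1, 3) -> finishes; pool += (2, 3, 1, 2) = (4, 3, 2, 5)
  proc-E needs (2, 1, 1, 5) <= (4, 3, 2, 5) -> finishes; pool += (1, 0, 0, 3) = (5, 3, 2, 8)
  proc-D cannot run: need (4, 1, 1, 10) vs free (5, 3, 2, 8) (insufficient R2)
  proc-H cannot run: need (6, 2, 2, 9) vs free (5, 3, 2, 8) (insufficient R3 and R2)
  proc-G cannot run: need (0, 0, 6, 10) vs free (5, 3, 2, 8) (insufficient R1 and R2)
Permanently blocked: proc-D, proc-H and proc-G.


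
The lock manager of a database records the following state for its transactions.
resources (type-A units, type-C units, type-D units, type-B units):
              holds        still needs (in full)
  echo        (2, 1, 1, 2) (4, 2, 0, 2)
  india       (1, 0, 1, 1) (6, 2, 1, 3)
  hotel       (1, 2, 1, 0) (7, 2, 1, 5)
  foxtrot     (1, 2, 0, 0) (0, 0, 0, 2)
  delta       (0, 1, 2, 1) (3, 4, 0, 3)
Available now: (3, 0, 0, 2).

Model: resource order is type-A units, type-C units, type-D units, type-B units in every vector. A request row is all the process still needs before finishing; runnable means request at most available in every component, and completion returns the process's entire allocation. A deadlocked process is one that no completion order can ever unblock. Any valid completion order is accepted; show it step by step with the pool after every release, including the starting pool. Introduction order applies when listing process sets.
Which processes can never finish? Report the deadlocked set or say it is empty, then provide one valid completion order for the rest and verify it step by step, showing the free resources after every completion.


Nothing here is deadlocked.
Key observation: the pool covers foxtrot at once, and every later process fits after earlier releases.
The rest can finish in the order foxtrot, echo, india, hotel, delta. Step-by-step check:
  pool = (3, 0, 0, 2)
  run foxtrot (needs (0, 0, 0, 2), free (3, 0, 0, 2)); after release of (1, 2, 0, 0) the pool is (4, 2, 0, 2)
  run echo (needs (4, 2, 0, 2), free (4, 2, 0, 2)); after release of (2, 1, 1, 2) the pool is (6, 3, 1, 4)
  run india (needs (6, 2, 1, 3), free (6, 3, 1, 4)); after release of (1, 0, 1, 1) the pool is (7, 3, 2, 5)
  run hotel (needs (7, 2, 1, 5), free (7, 3, 2, 5)); after release of (1, 2, 1, 0) the pool is (8, 5, 3, 5)
  run delta (needs (3, 4, 0, 3), free (8, 5, 3, 5)); after release of (0, 1, 2, 1) the pool is (8, 6, 5, 6)


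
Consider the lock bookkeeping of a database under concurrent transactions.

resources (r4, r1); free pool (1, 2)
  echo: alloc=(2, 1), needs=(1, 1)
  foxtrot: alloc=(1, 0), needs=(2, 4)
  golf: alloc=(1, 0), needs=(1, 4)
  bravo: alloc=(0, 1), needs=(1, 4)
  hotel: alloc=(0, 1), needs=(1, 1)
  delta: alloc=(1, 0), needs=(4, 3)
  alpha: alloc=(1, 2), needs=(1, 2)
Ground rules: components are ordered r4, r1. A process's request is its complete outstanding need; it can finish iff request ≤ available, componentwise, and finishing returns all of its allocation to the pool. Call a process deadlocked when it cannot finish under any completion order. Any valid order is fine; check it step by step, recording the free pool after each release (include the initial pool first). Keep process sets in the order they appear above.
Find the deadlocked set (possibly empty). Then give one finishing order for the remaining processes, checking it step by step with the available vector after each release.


Nothing here is deadlocked.
Key observation: no deadlock: echo fits now, and the freed resources carry the rest through.
The rest can finish in the order echo, alpha, golf, foxtrot, bravo, hotel, delta. Check, step by step:
  pool = (1, 2)
  echo needs (1, 1) <= (1, 2) -> finishes; pool += (2, 1) = (3, 3)
  alpha needs (1, 2) <= (3, 3) -> finishes; pool += (1, 2) = (4, 5)
  golf needs (1, 4) <= (4, 5) -> finishes; pool += (1, 0) = (5, 5)
  foxtrot needs (2, 4) <= (5, 5) -> finishes; pool += (1, 0) = (6, 5)
  bravo needs (1, 4) <= (6, 5) -> finishes; pool += (0, 1) = (6, 6)
  hotel needs (1, 1) <= (6, 6) -> finishes; pool += (0, 1) = (6, 7)
  delta needs (4, 3) <= (6, 7) -> finishes; pool += (1, 0) = (7, 7)


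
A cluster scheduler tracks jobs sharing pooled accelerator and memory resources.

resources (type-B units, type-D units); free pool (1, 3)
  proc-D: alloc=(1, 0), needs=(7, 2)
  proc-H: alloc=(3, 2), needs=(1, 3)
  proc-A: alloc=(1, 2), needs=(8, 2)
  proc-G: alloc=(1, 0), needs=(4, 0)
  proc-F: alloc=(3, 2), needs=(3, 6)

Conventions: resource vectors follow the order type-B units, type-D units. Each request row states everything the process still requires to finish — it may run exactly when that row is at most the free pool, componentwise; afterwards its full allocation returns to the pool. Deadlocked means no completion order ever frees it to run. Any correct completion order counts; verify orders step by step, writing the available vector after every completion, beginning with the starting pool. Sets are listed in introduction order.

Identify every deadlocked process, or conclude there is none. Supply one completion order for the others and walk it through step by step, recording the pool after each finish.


Deadlocked set: proc-D, proc-A and proc-F.
Key observation: after proc-H, proc-G the pool peaks at (5, 5), and each blocked process is short somewhere: proc-D on type-B units; proc-A on type-B units; proc-F on type-D units.
A valid finishing order for the others: proc-H, proc-G. Walking it through:
  pool = (1, 3)
  proc-H: need (1, 3) fits (1, 3); releases (3, 2), pool now (4, 5)
  proc-G: need (4, 0) fits (4, 5); releases (1, 0), pool now (5, 5)
The stuck group stays short no matter what:
  blocked: proc-D wants (7, 2), pool (5, 5) — not enough type-B units
  blocked: proc-A wants (8, 2), pool (5, 5) — not enough type-B units
  blocked: proc-F wants (3, 6), pool (5, 5) — not enough type-D units


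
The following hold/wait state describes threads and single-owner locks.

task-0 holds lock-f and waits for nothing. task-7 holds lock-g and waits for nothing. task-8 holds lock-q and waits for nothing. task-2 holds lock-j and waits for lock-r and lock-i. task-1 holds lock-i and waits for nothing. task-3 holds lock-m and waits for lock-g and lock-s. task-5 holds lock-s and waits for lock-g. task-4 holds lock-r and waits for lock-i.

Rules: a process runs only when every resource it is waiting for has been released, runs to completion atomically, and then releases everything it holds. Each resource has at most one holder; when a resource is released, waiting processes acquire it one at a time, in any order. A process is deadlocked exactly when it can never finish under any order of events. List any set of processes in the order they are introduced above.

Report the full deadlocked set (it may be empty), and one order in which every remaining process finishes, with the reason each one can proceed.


The deadlocked set is empty.
Key observation: the waits form no ring: some process can always run, and its releases unblock the others one by one.
The rest can finish in the order task-7, task-5, task-1, task-8, task-4, task-3, task-0, task-2.
Walking it through:
  task-7: no waits; runs immediately, freeing lock-g
  task-5: everything it awaited (lock-g) is free; runs, freeing lock-s
  task-1: no waits; runs immediately, freeing lock-i
  task-8: no waits; runs immediately, freeing lock-q
  task-4: everything it awaited (lock-i) is free; runs, freeing lock-r
  task-3: everything it awaited (lock-g and lock-s) is free; runs, freeing lock-m
  task-0: no waits; runs immediately, freeing lock-f
  task-2: everything it awaited (lock-r and lock-i) is free; runs, freeing lock-j


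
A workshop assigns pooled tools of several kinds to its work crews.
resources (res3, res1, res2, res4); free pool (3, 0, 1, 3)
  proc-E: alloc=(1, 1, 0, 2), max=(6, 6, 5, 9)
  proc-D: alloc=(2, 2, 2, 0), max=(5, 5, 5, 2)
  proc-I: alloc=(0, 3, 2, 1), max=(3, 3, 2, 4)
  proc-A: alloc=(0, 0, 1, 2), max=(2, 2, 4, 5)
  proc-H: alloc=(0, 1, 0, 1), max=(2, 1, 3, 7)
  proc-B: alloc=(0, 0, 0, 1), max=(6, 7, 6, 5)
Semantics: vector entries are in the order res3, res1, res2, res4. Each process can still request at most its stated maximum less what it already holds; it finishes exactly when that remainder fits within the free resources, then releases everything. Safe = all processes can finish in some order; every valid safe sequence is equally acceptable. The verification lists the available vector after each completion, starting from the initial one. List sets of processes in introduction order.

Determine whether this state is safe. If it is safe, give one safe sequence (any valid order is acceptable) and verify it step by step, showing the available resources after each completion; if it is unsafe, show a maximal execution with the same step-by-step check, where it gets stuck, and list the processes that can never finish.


SAFE, for example via the order proc-I, proc-D, proc-A, proc-H, proc-E, proc-B.
Key observation: proc-I marks the first exact bind of the order: its need (3, 0, 0, 3) fits the free (3, 0, 1, 3) with zero slack on a requested resource.
Verifying each step:
  pool = (3, 0, 1, 3)
  proc-I needs (3, 0, 0, 3) <= (3, 0, 1, 3) -> finishes; pool += (0, 3, 2, 1) = (3, 3, 3, 4)
  proc-D needs (3, 3, 3, 2) <= (3, 3, 3, 4) -> finishes; pool += (2, 2, 2, 0) = (5, 5, 5, 4)
  proc-A needs (2, 2, 3, 3) <= (5, 5, 5, 4) -> finishes; pool += (0, 0, 1, 2) = (5, 5, 6, 6)
  proc-H needs (2, 0, 3, 6) <= (5, 5, 6, 6) -> finishes; pool += (0, 1, 0, 1) = (5, 6, 6, 7)
  proc-E needs (5, 5, 5, 7) <= (5, 6, 6, 7) -> finishes; pool += (1, 1, 0, 2) = (6, 7, 6, 9)
  proc-B needs (6, 7, 6, 4) <= (6, 7, 6, 9) -> finishes; pool += (0, 0, 0, 1) = (6, 7, 6, 10)


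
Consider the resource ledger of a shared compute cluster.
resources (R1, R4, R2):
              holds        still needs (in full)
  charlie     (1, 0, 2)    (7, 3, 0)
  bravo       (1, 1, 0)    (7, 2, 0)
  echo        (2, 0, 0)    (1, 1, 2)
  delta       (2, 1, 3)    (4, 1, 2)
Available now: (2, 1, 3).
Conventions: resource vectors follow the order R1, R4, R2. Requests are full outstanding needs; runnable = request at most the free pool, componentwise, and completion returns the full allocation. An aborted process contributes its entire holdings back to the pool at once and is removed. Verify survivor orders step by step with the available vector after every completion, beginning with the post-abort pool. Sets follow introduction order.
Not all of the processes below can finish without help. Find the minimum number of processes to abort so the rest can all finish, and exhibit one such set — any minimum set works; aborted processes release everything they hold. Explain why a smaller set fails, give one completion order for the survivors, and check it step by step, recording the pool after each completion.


The answer: abort charlie.
Key observation: the returned (1, 0, 2) from charlie is what brings bravo — unrunnable before, under any order — into play at step 3.
Why nothing smaller works: aborting no one leaves the state deadlocked as given.
One survivor order: echo, delta, bravo. Step-by-step check (post-abort pool first):
  pool = (3, 1, 5)
  echo: need (1, 1, 2) fits (3, 1, 5); releases (2, 0, 0), pool now (5, 1, 5)
  delta: need (4, 1, 2) fits (5, 1, 5); releases (2, 1, 3), pool now (7, 2, 8)
  bravo: need (7, 2, 0) fits (7, 2, 8); releases (1, 1, 0), pool now (8, 3, 8)


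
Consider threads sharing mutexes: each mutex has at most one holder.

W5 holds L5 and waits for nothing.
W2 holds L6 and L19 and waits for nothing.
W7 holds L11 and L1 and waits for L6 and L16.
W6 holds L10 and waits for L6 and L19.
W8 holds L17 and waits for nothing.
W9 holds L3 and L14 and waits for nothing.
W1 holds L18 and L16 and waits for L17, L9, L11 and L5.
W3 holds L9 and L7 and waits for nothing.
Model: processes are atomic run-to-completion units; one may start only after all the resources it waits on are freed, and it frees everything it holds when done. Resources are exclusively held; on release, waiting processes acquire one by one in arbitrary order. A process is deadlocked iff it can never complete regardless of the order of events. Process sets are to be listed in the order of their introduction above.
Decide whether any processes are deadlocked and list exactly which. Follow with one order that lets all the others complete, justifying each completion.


Deadlocked set: W7 and W1.
Key observation: the wait chain closes on itself along W7 -> W1 -> W7; no other process is dragged down with it.
A valid finishing order for the others: W3, W5, W9, W2, W6, W8.
Check, step by step:
  W3: no waits; runs immediately, freeing L9 and L7
  W5: no waits; runs immediately, freeing L5
  W9: no waits; runs immediately, freeing L3 and L14
  W2: no waits; runs immediately, freeing L6 and L19
  W6 waits on L6 and L19 — all released -> runs and releases L10
  W8: no waits; runs immediately, freeing L17


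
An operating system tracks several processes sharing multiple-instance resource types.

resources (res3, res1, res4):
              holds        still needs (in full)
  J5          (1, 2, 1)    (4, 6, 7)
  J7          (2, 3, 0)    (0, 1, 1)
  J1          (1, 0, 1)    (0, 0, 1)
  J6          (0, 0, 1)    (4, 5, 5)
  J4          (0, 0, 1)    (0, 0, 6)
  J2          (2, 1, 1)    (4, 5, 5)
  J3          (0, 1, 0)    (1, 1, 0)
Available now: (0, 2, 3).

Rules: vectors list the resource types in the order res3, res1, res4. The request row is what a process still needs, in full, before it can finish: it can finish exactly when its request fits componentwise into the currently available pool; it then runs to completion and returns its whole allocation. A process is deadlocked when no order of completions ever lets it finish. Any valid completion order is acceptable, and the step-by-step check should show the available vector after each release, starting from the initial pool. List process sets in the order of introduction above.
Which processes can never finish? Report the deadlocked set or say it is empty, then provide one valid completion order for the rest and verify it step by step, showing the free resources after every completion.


Deadlocked set: J5, J6, J4 and J2.
Key observation: res4 is the bottleneck — with J7, J3, J1 done the pool holds (3, 6, 4), short of every remaining need.
The rest can finish in the order J7, J3, J1. Step-by-step check:
  pool = (0, 2, 3)
  run J7 (needs (0, 1, 1), free (0, 2, 3)); after release of (2, 3, 0) the pool is (2, 5, 3)
  run J3 (needs (1, 1, 0), free (2, 5, 3)); after release of (0, 1, 0) the pool is (2, 6, 3)
  run J1 (needs (0, 0, 1), free (2, 6, 3)); after release of (1, 0, 1) the pool is (3, 6, 4)
The stuck group stays short no matter what:
  J5 still needs (4, 6, 7) but only (3, 6, 4) is free — short on res3 and res4
  J6 still needs (4, 5, 5) but only (3, 6, 4) is free — short on res3 and res4
  J4 still needs (0, 0, 6) but only (3, 6, 4) is free — short on res4
  J2 still needs (4, 5, 5) but only (3, 6, 4) is free — short on res3 and res4
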